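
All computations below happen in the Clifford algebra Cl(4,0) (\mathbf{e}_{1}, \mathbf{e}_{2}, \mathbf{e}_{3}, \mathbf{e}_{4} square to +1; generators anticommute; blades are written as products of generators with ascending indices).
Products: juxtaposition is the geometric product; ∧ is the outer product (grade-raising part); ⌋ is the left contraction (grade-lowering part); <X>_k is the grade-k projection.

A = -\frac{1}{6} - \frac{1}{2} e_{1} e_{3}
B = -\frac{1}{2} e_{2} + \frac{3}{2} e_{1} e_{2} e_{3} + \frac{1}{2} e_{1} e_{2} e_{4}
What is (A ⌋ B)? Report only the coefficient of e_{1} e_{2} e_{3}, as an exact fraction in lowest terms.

step 1: -\frac{2}{3} e_{2} - \frac{1}{4} e_{1} e_{2} e_{3} - \frac{1}{12} e_{1} e_{2} e_{4}
Answer: -\frac{1}{4}


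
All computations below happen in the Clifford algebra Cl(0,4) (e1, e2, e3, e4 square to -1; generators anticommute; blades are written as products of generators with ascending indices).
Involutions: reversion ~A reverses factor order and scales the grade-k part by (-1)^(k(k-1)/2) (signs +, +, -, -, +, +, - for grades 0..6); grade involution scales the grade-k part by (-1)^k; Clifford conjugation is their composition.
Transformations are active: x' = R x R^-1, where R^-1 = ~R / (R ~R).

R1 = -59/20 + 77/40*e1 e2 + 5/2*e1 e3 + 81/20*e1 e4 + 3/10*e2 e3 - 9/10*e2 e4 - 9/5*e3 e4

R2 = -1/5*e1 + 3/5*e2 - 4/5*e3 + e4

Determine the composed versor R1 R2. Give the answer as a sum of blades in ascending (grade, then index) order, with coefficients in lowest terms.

Distribute over the terms of R2 (each basis-blade product reordered to ascending indices, repeated generators contracted through their squares):
R1 (-1/5*e1) = 59/100*e1 - 77/200*e2 - 1/2*e3 - 81/100*e4 - 3/50*e1 e2 e3 + 9/50*e1 e2 e4 + 9/25*e1 e3 e4
R1 (3/5*e2) = -231/200*e1 - 177/100*e2 + 9/50*e3 - 27/50*e4 - 3/2*e1 e2 e3 - 243/100*e1 e2 e4 - 27/25*e2 e3 e4
R1 (-4/5*e3) = 2*e1 + 6/25*e2 + 59/25*e3 + 36/25*e4 - 77/50*e1 e2 e3 + 81/25*e1 e3 e4 - 18/25*e2 e3 e4
R1 (e4) = -81/20*e1 + 9/10*e2 + 9/5*e3 - 59/20*e4 + 77/40*e1 e2 e4 + 5/2*e1 e3 e4 + 3/10*e2 e3 e4
Summing the partial products and collecting blades:
Answer: -523/200*e1 - 203/200*e2 + 96/25*e3 - 143/50*e4 - 31/10*e1 e2 e3 - 13/40*e1 e2 e4 + 61/10*e1 e3 e4 - 3/2*e2 e3 e4


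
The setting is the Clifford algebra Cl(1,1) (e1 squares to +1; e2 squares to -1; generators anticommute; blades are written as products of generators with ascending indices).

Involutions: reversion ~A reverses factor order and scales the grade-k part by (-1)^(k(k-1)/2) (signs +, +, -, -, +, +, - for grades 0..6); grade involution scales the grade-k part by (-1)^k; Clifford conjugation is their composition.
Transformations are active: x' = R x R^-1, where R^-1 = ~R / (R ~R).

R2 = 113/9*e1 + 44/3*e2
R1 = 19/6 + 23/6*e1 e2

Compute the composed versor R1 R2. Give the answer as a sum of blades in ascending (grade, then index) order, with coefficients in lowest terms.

Distribute over the terms of R1 (each basis-blade product reordered to ascending indices, repeated generators contracted through their squares):
(19/6) R2 = 2147/54*e1 + 418/9*e2
(23/6*e1 e2) R2 = -506/9*e1 - 2599/54*e2
Summing the partial products and collecting blades:
Answer: -889/54*e1 - 91/54*e2


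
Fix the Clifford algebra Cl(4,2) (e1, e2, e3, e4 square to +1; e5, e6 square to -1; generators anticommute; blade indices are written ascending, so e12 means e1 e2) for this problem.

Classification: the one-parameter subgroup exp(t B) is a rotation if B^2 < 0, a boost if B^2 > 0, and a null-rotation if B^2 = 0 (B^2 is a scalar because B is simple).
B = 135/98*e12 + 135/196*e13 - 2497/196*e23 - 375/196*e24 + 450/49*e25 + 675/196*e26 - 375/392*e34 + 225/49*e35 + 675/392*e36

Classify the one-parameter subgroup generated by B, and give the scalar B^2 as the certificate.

B^2 term by term: the squares give (135/98)^2*(e12)^2 + (135/196)^2*(e13)^2 + (-2497/196)^2*(e23)^2 + (-375/196)^2*(e24)^2 + (450/49)^2*(e25)^2 + (675/196)^2*(e26)^2 + (-375/392)^2*(e34)^2 + (225/49)^2*(e35)^2 + (675/392)^2*(e36)^2 = 18225/9604*(-1) + 18225/38416*(-1) + 6235009/38416*(-1) + 140625/38416*(-1) + 202500/2401*(+1) + 455625/38416*(+1) + 140625/153664*(-1) + 50625/2401*(+1) + 455625/153664*(+1) = -49 (each basis 2-blade squares to minus the product of its generators' squares); cross terms between blades sharing an index anticommute and cancel; the commuting (index-disjoint) pairs give grade-4 terms 2*c*c'*(blade product), which cancel blade by blade — e1234: -50625/19208 + 50625/19208 = 0; e1235: 30375/2401 - 30375/2401 = 0; e1236: 91125/19208 - 91125/19208 = 0; e2345: 84375/4802 - 84375/4802 = 0; e2346: 253125/38416 - 253125/38416 = 0; e2356: -151875/4802 + 151875/4802 = 0 — confirming B is simple. So B^2 = -49.
Answer: rotation, certificate B^2 = -49. The class reads off the invariant scalar -49 directly.


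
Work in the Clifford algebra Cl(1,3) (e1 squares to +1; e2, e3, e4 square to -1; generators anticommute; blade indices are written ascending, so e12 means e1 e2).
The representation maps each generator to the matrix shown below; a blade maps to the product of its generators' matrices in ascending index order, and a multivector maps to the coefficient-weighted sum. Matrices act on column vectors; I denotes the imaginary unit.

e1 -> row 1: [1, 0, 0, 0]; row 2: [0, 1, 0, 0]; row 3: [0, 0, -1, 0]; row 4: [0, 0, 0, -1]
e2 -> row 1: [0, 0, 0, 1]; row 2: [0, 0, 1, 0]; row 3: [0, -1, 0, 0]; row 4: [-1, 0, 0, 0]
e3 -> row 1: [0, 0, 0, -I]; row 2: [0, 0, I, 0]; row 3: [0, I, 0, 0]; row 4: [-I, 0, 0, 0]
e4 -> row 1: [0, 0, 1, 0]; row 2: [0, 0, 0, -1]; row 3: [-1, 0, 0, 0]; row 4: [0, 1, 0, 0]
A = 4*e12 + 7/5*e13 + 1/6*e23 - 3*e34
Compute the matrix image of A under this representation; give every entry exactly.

Bivector images (products of the table entries): rho(e12) = rho(e1)rho(e2) = row 1: [0, 0, 0, 1]; row 2: [0, 0, 1, 0]; row 3: [0, 1, 0, 0]; row 4: [1, 0, 0, 0]; rho(e13) = rho(e1)rho(e3) = row 1: [0, 0, 0, -I]; row 2: [0, 0, I, 0]; row 3: [0, -I, 0, 0]; row 4: [I, 0, 0, 0]; rho(e23) = rho(e2)rho(e3) = row 1: [-I, 0, 0, 0]; row 2: [0, I, 0, 0]; row 3: [0, 0, -I, 0]; row 4: [0, 0, 0, I]; rho(e34) = rho(e3)rho(e4) = row 1: [0, -I, 0, 0]; row 2: [-I, 0, 0, 0]; row 3: [0, 0, 0, -I]; row 4: [0, 0, -I, 0].
M = (4)*rho(e12) + (7/5)*rho(e13) + (1/6)*rho(e23) + (-3)*rho(e34), summed entrywise:
Answer: row 1: [-I/6, 3*I, 0, 4 - 7*I/5]; row 2: [3*I, I/6, 4 + 7*I/5, 0]; row 3: [0, 4 - 7*I/5, -I/6, 3*I]; row 4: [4 + 7*I/5, 0, 3*I, I/6]


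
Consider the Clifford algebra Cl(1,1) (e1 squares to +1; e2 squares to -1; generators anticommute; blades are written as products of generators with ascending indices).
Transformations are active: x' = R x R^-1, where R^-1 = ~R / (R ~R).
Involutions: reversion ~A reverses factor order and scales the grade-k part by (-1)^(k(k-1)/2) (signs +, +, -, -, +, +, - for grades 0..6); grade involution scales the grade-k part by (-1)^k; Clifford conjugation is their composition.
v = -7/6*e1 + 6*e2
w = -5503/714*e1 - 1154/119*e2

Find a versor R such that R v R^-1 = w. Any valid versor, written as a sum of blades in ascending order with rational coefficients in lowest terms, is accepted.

Construction: equal norms (both -1247/36) license R = v + w = -1056/119*e1 - 440/119*e2 — nothing changes along that direction, while (v - w)/2 changes sign, so v maps onto w.
Answer: -1056/119*e1 - 440/119*e2


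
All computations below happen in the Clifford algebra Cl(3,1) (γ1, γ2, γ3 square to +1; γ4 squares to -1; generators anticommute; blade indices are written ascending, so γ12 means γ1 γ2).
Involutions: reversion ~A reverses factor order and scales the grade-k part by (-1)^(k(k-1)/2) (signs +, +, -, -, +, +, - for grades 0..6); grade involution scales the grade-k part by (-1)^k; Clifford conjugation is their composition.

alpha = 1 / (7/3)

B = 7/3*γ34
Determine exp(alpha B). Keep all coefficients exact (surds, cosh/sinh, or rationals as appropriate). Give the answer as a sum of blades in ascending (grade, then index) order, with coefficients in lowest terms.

B^2 = (7/3)^2*(γ34)^2 = 49/9*(+1) = 49/9 (a basis 2-blade squares to minus the product of its generators' squares).
B^2 = 49/9 — since the square is positive, the closed form is hyperbolic: l = 7/3, alpha*l = 1, so exp(alpha B) = cosh(1) + (sinh(1)/(7/3))*B = cosh(1) + (3*sinh(1)/7)*B.
Answer: cosh(1) + sinh(1)*γ34


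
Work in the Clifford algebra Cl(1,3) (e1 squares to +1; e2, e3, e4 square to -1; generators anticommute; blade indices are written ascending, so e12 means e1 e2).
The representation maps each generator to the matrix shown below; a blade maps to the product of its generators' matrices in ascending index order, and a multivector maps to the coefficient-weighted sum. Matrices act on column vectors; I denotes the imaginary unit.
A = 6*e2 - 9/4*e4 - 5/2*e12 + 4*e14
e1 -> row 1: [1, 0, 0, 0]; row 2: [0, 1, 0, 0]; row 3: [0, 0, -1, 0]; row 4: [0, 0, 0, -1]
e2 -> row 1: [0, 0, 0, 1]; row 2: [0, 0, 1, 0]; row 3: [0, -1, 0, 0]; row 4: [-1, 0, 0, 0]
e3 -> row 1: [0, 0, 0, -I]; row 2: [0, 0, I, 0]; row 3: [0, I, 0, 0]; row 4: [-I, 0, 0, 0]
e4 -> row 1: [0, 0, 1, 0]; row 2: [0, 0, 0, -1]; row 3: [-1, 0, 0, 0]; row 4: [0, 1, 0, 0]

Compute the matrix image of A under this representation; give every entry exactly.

Bivector images (products of the table entries): rho(e12) = rho(e1)rho(e2) = row 1: [0, 0, 0, 1]; row 2: [0, 0, 1, 0]; row 3: [0, 1, 0, 0]; row 4: [1, 0, 0, 0]; rho(e14) = rho(e1)rho(e4) = row 1: [0, 0, 1, 0]; row 2: [0, 0, 0, -1]; row 3: [1, 0, 0, 0]; row 4: [0, -1, 0, 0].
M = (6)*rho(e2) + (-9/4)*rho(e4) + (-5/2)*rho(e12) + (4)*rho(e14), summed entrywise:
Answer: row 1: [0, 0, 7/4, 7/2]; row 2: [0, 0, 7/2, -7/4]; row 3: [25/4, -17/2, 0, 0]; row 4: [-17/2, -25/4, 0, 0]


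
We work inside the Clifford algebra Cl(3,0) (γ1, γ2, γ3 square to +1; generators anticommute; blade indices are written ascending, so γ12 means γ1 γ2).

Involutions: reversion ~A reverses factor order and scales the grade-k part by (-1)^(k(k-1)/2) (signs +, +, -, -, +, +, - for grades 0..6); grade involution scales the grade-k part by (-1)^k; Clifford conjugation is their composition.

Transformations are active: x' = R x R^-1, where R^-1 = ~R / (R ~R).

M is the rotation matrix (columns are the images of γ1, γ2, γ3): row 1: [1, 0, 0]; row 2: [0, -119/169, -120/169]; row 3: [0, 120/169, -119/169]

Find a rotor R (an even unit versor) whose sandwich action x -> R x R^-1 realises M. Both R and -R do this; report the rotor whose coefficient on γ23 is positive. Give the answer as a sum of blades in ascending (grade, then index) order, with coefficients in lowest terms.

Method: write R = a + b12*γ12 + b13*γ13 + b23*γ23 with a^2 + b12^2 + b13^2 + b23^2 = 1 (so R^-1 = ~R). Expanding the columns R e_j ~R gives tr M = 4a^2 - 1 and, from the antisymmetric part, M21 - M12 = -4a*b12, M13 - M31 = 4a*b13, M32 - M23 = -4a*b23.
Here tr M = -69/169, so a^2 = (1 + tr M)/4 = 25/169 and a = ±5/13. Taking a = 5/13: M21 - M12 = 0, M13 - M31 = 0, M32 - M23 = 240/169, giving b12 = 0, b13 = 0, b23 = -12/13, i.e. R = 5/13 - 12/13*γ23.
Its γ23 coefficient is negative, so report the other preimage -R.
Answer: -5/13 + 12/13*γ23. Recall the cover is two-to-one: with M of trace -69/169, both preimages act alike, and the stated γ23 sign chooses the sheet.


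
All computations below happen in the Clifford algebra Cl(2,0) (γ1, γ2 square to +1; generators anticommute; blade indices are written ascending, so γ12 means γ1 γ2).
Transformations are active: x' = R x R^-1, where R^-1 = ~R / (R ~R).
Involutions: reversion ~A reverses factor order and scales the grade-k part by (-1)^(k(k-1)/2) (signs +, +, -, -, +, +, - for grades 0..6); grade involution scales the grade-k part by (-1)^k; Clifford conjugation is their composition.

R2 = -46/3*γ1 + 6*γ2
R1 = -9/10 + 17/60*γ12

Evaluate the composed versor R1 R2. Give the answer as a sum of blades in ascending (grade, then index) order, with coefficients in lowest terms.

Distribute over the terms of R1 (each basis-blade product reordered to ascending indices, repeated generators contracted through their squares):
(-9/10) R2 = 69/5*γ1 - 27/5*γ2
(17/60*γ12) R2 = 17/10*γ1 + 391/90*γ2
Summing the partial products and collecting blades:
Answer: 31/2*γ1 - 19/18*γ2


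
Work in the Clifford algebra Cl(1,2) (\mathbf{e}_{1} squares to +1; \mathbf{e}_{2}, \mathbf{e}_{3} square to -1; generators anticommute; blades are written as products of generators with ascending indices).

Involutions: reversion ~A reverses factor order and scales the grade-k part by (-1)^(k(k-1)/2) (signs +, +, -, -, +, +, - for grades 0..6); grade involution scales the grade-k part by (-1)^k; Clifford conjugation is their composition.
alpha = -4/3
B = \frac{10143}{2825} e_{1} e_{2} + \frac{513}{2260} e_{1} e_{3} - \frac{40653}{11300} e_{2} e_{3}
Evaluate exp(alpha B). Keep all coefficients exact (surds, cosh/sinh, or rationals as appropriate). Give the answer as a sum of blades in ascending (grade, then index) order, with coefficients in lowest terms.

B^2 term by term: the squares give (\frac{10143}{2825})^2*(e_{1} e_{2})^2 + (\frac{513}{2260})^2*(e_{1} e_{3})^2 + (-\frac{40653}{11300})^2*(e_{2} e_{3})^2 = \frac{102880449}{7980625}*(+1) + \frac{263169}{5107600}*(+1) + \frac{1652666409}{127690000}*(-1) = 0 (each basis 2-blade squares to minus the product of its generators' squares); cross terms between blades sharing an index anticommute and cancel. So B^2 = 0.
B^2 = 0, and the exponential is exactly linear here: exp(alpha B) = 1 + alpha B (parabolic case).
Answer: 1 - \frac{13524}{2825} e_{1} e_{2} - \frac{171}{565} e_{1} e_{3} + \frac{13551}{2825} e_{2} e_{3}


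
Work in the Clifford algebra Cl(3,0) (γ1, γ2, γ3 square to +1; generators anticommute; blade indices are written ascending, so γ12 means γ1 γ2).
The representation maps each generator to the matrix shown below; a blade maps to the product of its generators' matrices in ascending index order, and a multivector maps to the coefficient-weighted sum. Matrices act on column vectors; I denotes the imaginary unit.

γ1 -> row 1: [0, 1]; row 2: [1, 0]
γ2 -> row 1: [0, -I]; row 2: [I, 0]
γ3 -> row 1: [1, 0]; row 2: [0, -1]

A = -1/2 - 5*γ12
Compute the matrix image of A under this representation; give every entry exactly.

Bivector images (products of the table entries): rho(γ12) = rho(γ1)rho(γ2) = row 1: [I, 0]; row 2: [0, -I].
M = (-1/2)*1 + (-5)*rho(γ12), summed entrywise (1 is the identity matrix):
Answer: row 1: [-1/2 - 5*I, 0]; row 2: [0, -1/2 + 5*I]


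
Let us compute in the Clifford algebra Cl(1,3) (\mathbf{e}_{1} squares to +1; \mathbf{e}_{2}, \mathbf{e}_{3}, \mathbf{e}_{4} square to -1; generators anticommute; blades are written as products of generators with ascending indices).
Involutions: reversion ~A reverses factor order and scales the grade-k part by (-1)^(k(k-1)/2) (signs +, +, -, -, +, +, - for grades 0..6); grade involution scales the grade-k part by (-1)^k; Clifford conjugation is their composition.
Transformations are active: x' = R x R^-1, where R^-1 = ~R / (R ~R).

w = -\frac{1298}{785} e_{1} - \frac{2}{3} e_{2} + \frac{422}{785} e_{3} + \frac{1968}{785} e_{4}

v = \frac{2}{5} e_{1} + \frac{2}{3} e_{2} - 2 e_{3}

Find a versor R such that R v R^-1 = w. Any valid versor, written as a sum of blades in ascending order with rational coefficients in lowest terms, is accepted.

Equal squares first: v^2 = w^2 = -\frac{964}{225}. Then v + w = -\frac{984}{785} e_{1} - \frac{1148}{785} e_{3} + \frac{1968}{785} e_{4} is a versor taking v to w, provided it is invertible.
Answer: -\frac{984}{785} e_{1} - \frac{1148}{785} e_{3} + \frac{1968}{785} e_{4}


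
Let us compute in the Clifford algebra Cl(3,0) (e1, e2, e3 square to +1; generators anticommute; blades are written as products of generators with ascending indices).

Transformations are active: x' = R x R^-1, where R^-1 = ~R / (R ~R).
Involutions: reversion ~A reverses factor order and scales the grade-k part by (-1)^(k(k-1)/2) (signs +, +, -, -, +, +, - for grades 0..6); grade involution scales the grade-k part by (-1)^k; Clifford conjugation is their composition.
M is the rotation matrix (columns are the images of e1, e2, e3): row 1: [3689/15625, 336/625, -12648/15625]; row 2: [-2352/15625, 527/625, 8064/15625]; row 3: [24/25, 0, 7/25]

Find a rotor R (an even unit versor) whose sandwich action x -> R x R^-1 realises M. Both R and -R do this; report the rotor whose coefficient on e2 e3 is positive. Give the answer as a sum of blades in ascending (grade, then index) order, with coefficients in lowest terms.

Method: write R = a + b12*e1 e2 + b13*e1 e3 + b23*e2 e3 with a^2 + b12^2 + b13^2 + b23^2 = 1 (so R^-1 = ~R). Expanding the columns R e_j ~R gives tr M = 4a^2 - 1 and, from the antisymmetric part, M21 - M12 = -4a*b12, M13 - M31 = 4a*b13, M32 - M23 = -4a*b23.
Here tr M = 21239/15625, so a^2 = (1 + tr M)/4 = 9216/15625 and a = ±96/125. Taking a = 96/125: M21 - M12 = -10752/15625, M13 - M31 = -27648/15625, M32 - M23 = -8064/15625, giving b12 = 28/125, b13 = -72/125, b23 = 21/125, i.e. R = 96/125 + 28/125*e1 e2 - 72/125*e1 e3 + 21/125*e2 e3.
Its e2 e3 coefficient is already positive.
Answer: 96/125 + 28/125*e1 e2 - 72/125*e1 e3 + 21/125*e2 e3. Uniqueness: Spin(3) -> SO(3) maps R and -R to the same rotation of trace 21239/15625; fixing the sign of the e2 e3 coefficient removes the ambiguity.


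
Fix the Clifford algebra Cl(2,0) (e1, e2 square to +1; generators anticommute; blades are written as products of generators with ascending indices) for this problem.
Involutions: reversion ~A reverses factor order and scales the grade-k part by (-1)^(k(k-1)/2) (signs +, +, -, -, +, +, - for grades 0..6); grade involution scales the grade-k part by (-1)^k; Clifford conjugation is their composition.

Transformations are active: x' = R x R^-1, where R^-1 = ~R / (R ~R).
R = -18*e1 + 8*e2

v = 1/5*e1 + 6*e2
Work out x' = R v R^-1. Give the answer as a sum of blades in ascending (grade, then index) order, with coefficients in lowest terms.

~R = -18*e1 + 8*e2, and R ~R = 388, so R^-1 = ~R / (388).
R v = 222/5 - 548/5*e1 e2
Answer: -419/97*e1 - 2022/485*e2


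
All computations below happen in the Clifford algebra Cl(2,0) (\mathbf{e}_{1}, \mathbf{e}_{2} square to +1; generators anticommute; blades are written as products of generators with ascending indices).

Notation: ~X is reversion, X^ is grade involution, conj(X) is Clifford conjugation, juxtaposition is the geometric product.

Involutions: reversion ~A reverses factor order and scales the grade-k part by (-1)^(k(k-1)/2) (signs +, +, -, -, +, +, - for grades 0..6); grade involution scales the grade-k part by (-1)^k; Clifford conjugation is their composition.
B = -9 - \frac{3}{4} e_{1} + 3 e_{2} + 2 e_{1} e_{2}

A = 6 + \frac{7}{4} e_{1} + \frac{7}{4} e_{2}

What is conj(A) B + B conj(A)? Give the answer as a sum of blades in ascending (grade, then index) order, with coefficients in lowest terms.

first term: -\frac{927}{16} + \frac{59}{4} e_{1} + \frac{121}{4} e_{2} + \frac{87}{16} e_{1} e_{2}
second term: -\frac{927}{16} + \frac{31}{4} e_{1} + \frac{149}{4} e_{2} + \frac{297}{16} e_{1} e_{2}
Answer: -\frac{927}{8} + \frac{45}{2} e_{1} + \frac{135}{2} e_{2} + 24 e_{1} e_{2}


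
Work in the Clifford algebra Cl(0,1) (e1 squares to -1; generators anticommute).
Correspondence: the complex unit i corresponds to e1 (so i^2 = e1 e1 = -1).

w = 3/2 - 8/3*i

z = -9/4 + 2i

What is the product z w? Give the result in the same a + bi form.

In blades: z = -9/4 + 2*e1, w = 3/2 - 8/3*e1.
Distribute z over w term by term (generator squares from the signature, products reordered to ascending indices): (-9/4)*w = -27/8 + 6*e1; (2*e1)*w = 16/3 + 3*e1.
Sum: 47/24 + 9*e1; translating back through the correspondence:
Answer: 47/24 + 9i


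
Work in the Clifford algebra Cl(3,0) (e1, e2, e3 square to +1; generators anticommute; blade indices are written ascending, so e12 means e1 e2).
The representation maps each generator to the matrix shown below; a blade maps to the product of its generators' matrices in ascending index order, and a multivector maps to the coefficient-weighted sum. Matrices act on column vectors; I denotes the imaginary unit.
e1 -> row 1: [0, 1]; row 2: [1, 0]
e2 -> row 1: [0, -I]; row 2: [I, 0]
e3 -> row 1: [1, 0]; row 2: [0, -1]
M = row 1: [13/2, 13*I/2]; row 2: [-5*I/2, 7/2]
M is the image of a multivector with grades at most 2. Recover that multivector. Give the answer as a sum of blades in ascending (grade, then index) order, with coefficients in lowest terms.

Method: 1, rho(e1), rho(e2), rho(e3) form a trace-orthogonal basis of the 2x2 complex matrices (tr(X Y) = 2 if X = Y, else 0), so M = m0*1 + m1*rho(e1) + m2*rho(e2) + m3*rho(e3) with m0 = tr(M)/2 = 5, m1 = tr(M rho(e1))/2 = 2*I, m2 = tr(M rho(e2))/2 = -9/2, m3 = tr(M rho(e3))/2 = 3/2.
Multiplying table entries, the bivector images are rho(e12) = I*rho(e3), rho(e13) = -I*rho(e2), rho(e23) = I*rho(e1); with real blade coefficients the real parts of m0..m3 are the coefficients of 1, e1, e2, e3 and the imaginary parts give the bivectors (e23: Im m1, e13: -Im m2, e12: Im m3).
Answer: 5 - 9/2*e2 + 3/2*e3 + 2*e23


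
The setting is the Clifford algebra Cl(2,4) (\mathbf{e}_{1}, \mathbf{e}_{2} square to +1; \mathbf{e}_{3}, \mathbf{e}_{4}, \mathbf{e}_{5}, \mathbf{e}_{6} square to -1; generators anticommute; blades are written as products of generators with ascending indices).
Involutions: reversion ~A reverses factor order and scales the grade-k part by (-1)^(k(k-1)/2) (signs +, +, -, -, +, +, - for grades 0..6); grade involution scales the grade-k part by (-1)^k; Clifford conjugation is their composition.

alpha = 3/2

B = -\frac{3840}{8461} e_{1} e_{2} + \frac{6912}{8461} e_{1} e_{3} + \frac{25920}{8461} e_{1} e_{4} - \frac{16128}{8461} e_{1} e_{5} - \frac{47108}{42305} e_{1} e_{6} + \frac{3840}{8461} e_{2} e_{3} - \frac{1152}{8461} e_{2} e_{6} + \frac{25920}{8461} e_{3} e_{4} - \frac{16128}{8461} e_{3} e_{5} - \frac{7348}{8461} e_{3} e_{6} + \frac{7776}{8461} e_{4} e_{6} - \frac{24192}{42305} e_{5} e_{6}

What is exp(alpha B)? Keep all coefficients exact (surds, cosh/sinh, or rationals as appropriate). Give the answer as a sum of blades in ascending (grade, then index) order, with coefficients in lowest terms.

B^2 term by term: the squares give (-\frac{3840}{8461})^2*(e_{1} e_{2})^2 + (\frac{6912}{8461})^2*(e_{1} e_{3})^2 + (\frac{25920}{8461})^2*(e_{1} e_{4})^2 + (-\frac{16128}{8461})^2*(e_{1} e_{5})^2 + (-\frac{47108}{42305})^2*(e_{1} e_{6})^2 + (\frac{3840}{8461})^2*(e_{2} e_{3})^2 + (-\frac{1152}{8461})^2*(e_{2} e_{6})^2 + (\frac{25920}{8461})^2*(e_{3} e_{4})^2 + (-\frac{16128}{8461})^2*(e_{3} e_{5})^2 + (-\frac{7348}{8461})^2*(e_{3} e_{6})^2 + (\frac{7776}{8461})^2*(e_{4} e_{6})^2 + (-\frac{24192}{42305})^2*(e_{5} e_{6})^2 = \frac{14745600}{71588521}*(-1) + \frac{47775744}{71588521}*(+1) + \frac{671846400}{71588521}*(+1) + \frac{260112384}{71588521}*(+1) + \frac{2219163664}{1789713025}*(+1) + \frac{14745600}{71588521}*(+1) + \frac{1327104}{71588521}*(+1) + \frac{671846400}{71588521}*(-1) + \frac{260112384}{71588521}*(-1) + \frac{53993104}{71588521}*(-1) + \frac{60466176}{71588521}*(-1) + \frac{585252864}{1789713025}*(-1) = 0 (each basis 2-blade squares to minus the product of its generators' squares); cross terms between blades sharing an index anticommute and cancel; the commuting (index-disjoint) pairs give grade-4 terms 2*c*c'*(blade product), which cancel blade by blade — e_{1} e_{2} e_{3} e_{4}: -\frac{199065600}{71588521} + \frac{199065600}{71588521} = 0; e_{1} e_{2} e_{3} e_{5}: \frac{123863040}{71588521} - \frac{123863040}{71588521} = 0; e_{1} e_{2} e_{3} e_{6}: \frac{56432640}{71588521} + \frac{15925248}{71588521} - \frac{72357888}{71588521} = 0; e_{1} e_{2} e_{4} e_{6}: -\frac{59719680}{71588521} + \frac{59719680}{71588521} = 0; e_{1} e_{2} e_{5} e_{6}: \frac{37158912}{71588521} - \frac{37158912}{71588521} = 0; e_{1} e_{3} e_{4} e_{5}: \frac{836075520}{71588521} - \frac{836075520}{71588521} = 0; e_{1} e_{3} e_{4} e_{6}: \frac{107495424}{71588521} + \frac{380920320}{71588521} - \frac{488415744}{71588521} = 0; e_{1} e_{3} e_{5} e_{6}: -\frac{334430208}{357942605} - \frac{237017088}{71588521} + \frac{1519515648}{357942605} = 0; e_{1} e_{4} e_{5} e_{6}: -\frac{250822656}{71588521} + \frac{250822656}{71588521} = 0; e_{2} e_{3} e_{4} e_{6}: \frac{59719680}{71588521} - \frac{59719680}{71588521} = 0; e_{2} e_{3} e_{5} e_{6}: -\frac{37158912}{71588521} + \frac{37158912}{71588521} = 0; e_{3} e_{4} e_{5} e_{6}: -\frac{250822656}{71588521} + \frac{250822656}{71588521} = 0 — confirming B is simple. So B^2 = 0.
B^2 = 0, so the series truncates immediately: exp(alpha B) = 1 + alpha B (parabolic case).
Answer: 1 - \frac{5760}{8461} e_{1} e_{2} + \frac{10368}{8461} e_{1} e_{3} + \frac{38880}{8461} e_{1} e_{4} - \frac{24192}{8461} e_{1} e_{5} - \frac{70662}{42305} e_{1} e_{6} + \frac{5760}{8461} e_{2} e_{3} - \frac{1728}{8461} e_{2} e_{6} + \frac{38880}{8461} e_{3} e_{4} - \frac{24192}{8461} e_{3} e_{5} - \frac{11022}{8461} e_{3} e_{6} + \frac{11664}{8461} e_{4} e_{6} - \frac{36288}{42305} e_{5} e_{6}


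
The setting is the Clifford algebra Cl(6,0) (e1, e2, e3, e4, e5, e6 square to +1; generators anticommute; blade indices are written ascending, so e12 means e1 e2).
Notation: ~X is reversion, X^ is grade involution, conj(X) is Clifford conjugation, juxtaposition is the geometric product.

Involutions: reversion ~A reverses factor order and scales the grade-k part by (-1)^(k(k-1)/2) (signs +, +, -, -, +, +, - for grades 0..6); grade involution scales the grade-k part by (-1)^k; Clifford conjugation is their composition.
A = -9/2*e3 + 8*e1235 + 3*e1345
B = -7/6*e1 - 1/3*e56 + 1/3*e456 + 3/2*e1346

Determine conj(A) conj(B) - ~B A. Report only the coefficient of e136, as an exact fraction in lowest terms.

first term: -21/4*e13 + 9/2*e56 - e136 - 27/4*e146 - 28/3*e235 - 7/2*e345 + 3/2*e356 + 8/3*e1236 + e1346 - 12*e2456 + 3/2*e3456 - 8/3*e12346
second term: 21/4*e13 - 9/2*e56 + e136 - 27/4*e146 - 28/3*e235 - 7/2*e345 - 3/2*e356 - 8/3*e1236 - e1346 - 12*e2456 - 3/2*e3456 - 8/3*e12346
Answer: -2


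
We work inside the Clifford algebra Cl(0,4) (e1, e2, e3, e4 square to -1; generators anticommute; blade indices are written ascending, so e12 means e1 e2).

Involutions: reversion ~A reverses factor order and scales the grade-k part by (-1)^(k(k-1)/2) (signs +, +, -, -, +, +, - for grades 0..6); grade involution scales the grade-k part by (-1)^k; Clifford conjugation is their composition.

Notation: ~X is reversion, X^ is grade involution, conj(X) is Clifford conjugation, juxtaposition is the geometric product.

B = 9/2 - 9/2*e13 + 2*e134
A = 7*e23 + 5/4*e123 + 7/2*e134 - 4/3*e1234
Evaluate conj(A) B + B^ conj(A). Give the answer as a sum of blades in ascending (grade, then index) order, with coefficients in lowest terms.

first term: 7 - 71/24*e2 + 63/4*e4 - 63/2*e12 - 63/2*e23 + 17/2*e24 + 45/8*e123 + 14*e124 + 63/4*e134 - 6*e1234
second term: -7 - 71/24*e2 + 63/4*e4 + 63/2*e12 - 63/2*e23 + 17/2*e24 + 45/8*e123 + 14*e124 + 63/4*e134 - 6*e1234
Answer: -71/12*e2 + 63/2*e4 - 63*e23 + 17*e24 + 45/4*e123 + 28*e124 + 63/2*e134 - 12*e1234


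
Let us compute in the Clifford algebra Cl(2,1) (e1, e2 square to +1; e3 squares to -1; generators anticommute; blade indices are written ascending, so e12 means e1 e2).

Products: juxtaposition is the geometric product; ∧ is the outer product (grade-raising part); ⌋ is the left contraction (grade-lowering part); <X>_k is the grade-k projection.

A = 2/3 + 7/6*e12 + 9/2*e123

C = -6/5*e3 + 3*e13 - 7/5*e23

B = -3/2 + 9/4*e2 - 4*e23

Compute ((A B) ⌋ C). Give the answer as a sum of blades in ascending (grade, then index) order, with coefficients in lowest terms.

step 1: -1 - 123/8*e1 + 3/2*e2 - 7/4*e12 - 355/24*e13 - 8/3*e23 - 27/4*e123
step 2: -4877/120 - 1881/40*e3 - 3*e13 + 7/5*e23
Answer: -4877/120 - 1881/40*e3 - 3*e13 + 7/5*e23


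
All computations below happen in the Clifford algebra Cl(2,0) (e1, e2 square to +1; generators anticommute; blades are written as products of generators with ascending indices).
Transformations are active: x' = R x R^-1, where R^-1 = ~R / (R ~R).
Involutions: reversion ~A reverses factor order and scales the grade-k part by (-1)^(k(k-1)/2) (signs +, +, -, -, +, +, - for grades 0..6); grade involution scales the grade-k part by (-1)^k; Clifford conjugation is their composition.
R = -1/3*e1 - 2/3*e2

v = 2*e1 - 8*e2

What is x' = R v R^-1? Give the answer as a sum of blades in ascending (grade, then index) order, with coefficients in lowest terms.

~R = -1/3*e1 - 2/3*e2, and R ~R = 5/9, so R^-1 = ~R / (5/9).
R v = 14/3 + 4*e1 e2
Answer: -38/5*e1 - 16/5*e2


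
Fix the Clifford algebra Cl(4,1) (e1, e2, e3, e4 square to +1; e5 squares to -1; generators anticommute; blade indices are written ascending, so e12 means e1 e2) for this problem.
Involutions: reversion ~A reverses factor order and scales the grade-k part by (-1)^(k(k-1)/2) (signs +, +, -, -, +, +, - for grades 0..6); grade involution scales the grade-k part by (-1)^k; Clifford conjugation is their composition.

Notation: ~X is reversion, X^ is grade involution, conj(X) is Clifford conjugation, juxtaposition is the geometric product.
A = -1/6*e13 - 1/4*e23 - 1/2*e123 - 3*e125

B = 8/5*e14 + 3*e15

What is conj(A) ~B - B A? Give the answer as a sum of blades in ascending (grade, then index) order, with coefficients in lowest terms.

first term: -9*e2 + 4/15*e34 + 1/2*e35 + 4/5*e234 + 3/2*e235 - 24/5*e245 - 2/5*e1234 - 3/4*e1235
second term: 9*e2 - 4/15*e34 - 1/2*e35 + 4/5*e234 + 3/2*e235 - 24/5*e245 - 2/5*e1234 - 3/4*e1235
Answer: -18*e2 + 8/15*e34 + e35


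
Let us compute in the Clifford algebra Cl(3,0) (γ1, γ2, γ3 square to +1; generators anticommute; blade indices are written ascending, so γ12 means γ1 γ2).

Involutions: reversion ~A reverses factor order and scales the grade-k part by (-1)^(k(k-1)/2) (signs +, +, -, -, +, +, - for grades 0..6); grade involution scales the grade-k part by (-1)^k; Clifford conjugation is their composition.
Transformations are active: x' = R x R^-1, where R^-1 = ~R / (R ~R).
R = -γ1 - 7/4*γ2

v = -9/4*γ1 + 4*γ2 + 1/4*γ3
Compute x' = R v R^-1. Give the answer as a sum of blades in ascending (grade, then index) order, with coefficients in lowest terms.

~R = -γ1 - 7/4*γ2, and R ~R = 65/16, so R^-1 = ~R / (65/16).
R v = -19/4 - 127/16*γ12 - 1/4*γ13 - 7/16*γ23
Answer: 1193/260*γ1 + 6/65*γ2 - 1/4*γ3


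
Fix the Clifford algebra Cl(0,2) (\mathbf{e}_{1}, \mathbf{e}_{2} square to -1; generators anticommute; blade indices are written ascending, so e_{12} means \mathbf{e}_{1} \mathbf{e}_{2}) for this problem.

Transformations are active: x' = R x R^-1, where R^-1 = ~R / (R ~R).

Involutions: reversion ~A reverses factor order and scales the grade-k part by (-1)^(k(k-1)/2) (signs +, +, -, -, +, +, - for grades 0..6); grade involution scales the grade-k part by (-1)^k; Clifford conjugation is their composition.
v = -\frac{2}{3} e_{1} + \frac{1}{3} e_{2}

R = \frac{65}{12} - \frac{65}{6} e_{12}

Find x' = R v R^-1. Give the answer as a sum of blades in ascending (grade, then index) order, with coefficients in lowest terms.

~R = \frac{65}{12} + \frac{65}{6} e_{12}, and R ~R = \frac{21125}{144}, so R^-1 = ~R / (\frac{21125}{144}).
R v = \frac{325}{36} e_{2}
Answer: \frac{2}{3} e_{1} + \frac{1}{3} e_{2}


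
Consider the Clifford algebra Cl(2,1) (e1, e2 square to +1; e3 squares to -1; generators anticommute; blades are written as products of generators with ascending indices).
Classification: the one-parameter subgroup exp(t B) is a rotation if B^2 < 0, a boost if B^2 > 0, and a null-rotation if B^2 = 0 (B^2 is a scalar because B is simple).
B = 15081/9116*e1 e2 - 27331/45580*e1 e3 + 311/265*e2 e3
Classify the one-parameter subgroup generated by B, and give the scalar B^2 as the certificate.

B^2 term by term: the squares give (15081/9116)^2*(e1 e2)^2 + (-27331/45580)^2*(e1 e3)^2 + (311/265)^2*(e2 e3)^2 = 227436561/83101456*(-1) + 746983561/2077536400*(+1) + 96721/70225*(+1) = -1 (each basis 2-blade squares to minus the product of its generators' squares); cross terms between blades sharing an index anticommute and cancel. So B^2 = -1.
Answer: rotation, certificate B^2 = -1. Certificate logic: -1 is a conjugation-invariant scalar, so its sign fixes rotation versus boost versus null-rotation outright.


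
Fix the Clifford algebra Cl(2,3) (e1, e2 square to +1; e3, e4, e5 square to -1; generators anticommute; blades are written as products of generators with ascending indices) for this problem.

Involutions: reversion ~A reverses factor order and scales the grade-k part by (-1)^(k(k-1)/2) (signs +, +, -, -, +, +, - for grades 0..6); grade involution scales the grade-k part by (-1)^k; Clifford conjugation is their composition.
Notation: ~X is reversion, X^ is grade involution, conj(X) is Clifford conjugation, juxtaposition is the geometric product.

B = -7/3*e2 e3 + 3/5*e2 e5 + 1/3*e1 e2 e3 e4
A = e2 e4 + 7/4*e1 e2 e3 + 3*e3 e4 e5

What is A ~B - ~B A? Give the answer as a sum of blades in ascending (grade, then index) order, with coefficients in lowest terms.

first term: 49/12*e1 + 7/12*e4 - 1/3*e1 e3 + 7/3*e3 e4 + 3/5*e4 e5 - e1 e2 e5 + 21/20*e1 e3 e5 - 9/5*e2 e3 e4 + 7*e2 e4 e5
second term: 49/12*e1 - 7/12*e4 - 1/3*e1 e3 - 7/3*e3 e4 - 3/5*e4 e5 - e1 e2 e5 - 21/20*e1 e3 e5 + 9/5*e2 e3 e4 - 7*e2 e4 e5
Answer: 7/6*e4 + 14/3*e3 e4 + 6/5*e4 e5 + 21/10*e1 e3 e5 - 18/5*e2 e3 e4 + 14*e2 e4 e5


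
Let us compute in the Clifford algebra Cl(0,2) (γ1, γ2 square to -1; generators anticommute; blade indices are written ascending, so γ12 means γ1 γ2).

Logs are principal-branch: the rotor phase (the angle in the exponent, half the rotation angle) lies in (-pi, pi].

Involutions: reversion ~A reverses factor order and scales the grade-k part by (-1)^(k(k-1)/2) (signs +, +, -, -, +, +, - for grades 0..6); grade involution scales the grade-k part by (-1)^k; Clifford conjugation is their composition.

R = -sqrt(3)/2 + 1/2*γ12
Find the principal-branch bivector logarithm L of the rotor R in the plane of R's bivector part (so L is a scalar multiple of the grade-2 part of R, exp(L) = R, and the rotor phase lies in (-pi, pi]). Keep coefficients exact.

The scalar part of R is -sqrt(3)/2, which pins the rotor phase on the principal branch; dividing the bivector part by the sine of that phase recovers the unit plane, and L is the phase times that plane.
Concretely: cos(phase) = -sqrt(3)/2 gives phase = ±5*pi/6, and since phase/sin(phase) is even the sign is immaterial: L = (phase/sin(phase)) * <R>_2 = (5*pi/3) * <R>_2.
Answer: 5*pi/6*γ12


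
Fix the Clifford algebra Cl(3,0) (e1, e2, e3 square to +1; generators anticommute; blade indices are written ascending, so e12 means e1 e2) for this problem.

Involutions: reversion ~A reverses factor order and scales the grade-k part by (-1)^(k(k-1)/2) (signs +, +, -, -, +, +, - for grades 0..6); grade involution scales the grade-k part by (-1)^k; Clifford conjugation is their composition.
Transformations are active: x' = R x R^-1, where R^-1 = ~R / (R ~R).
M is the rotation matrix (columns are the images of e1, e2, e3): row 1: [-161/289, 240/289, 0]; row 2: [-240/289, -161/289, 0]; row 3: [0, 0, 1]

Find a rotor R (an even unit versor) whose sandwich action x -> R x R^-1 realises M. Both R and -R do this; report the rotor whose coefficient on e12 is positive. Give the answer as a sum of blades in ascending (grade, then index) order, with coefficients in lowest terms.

Method: write R = a + b12*e12 + b13*e13 + b23*e23 with a^2 + b12^2 + b13^2 + b23^2 = 1 (so R^-1 = ~R). Expanding the columns R e_j ~R gives tr M = 4a^2 - 1 and, from the antisymmetric part, M21 - M12 = -4a*b12, M13 - M31 = 4a*b13, M32 - M23 = -4a*b23.
Here tr M = -33/289, so a^2 = (1 + tr M)/4 = 64/289 and a = ±8/17. Taking a = 8/17: M21 - M12 = -480/289, M13 - M31 = 0, M32 - M23 = 0, giving b12 = 15/17, b13 = 0, b23 = 0, i.e. R = 8/17 + 15/17*e12.
Its e12 coefficient is already positive.
Answer: 8/17 + 15/17*e12. Uniqueness: Spin(3) -> SO(3) maps R and -R to the same rotation of trace -33/289; fixing the sign of the e12 coefficient removes the ambiguity.


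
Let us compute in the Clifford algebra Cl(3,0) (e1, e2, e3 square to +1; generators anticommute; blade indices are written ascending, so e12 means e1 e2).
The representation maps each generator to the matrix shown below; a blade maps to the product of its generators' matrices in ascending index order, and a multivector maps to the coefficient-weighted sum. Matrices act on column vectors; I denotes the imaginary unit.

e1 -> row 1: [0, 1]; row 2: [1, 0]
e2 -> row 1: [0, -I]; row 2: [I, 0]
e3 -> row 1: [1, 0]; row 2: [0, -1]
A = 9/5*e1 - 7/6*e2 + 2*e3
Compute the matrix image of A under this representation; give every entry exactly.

M = (9/5)*rho(e1) + (-7/6)*rho(e2) + (2)*rho(e3), summed entrywise:
Answer: row 1: [2, 9/5 + 7*I/6]; row 2: [9/5 - 7*I/6, -2]


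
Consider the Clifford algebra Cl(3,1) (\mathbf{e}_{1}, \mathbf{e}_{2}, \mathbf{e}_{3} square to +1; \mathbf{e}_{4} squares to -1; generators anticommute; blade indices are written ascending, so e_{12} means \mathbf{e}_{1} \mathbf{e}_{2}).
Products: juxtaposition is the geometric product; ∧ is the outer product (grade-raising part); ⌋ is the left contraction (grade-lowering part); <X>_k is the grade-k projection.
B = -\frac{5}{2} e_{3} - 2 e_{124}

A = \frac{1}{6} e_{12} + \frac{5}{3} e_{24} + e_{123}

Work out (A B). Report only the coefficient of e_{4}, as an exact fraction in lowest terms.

step 1: -\frac{10}{3} e_{1} + \frac{1}{3} e_{4} - \frac{5}{2} e_{12} + 2 e_{34} - \frac{5}{12} e_{123} + \frac{25}{6} e_{234}
Answer: \frac{1}{3}


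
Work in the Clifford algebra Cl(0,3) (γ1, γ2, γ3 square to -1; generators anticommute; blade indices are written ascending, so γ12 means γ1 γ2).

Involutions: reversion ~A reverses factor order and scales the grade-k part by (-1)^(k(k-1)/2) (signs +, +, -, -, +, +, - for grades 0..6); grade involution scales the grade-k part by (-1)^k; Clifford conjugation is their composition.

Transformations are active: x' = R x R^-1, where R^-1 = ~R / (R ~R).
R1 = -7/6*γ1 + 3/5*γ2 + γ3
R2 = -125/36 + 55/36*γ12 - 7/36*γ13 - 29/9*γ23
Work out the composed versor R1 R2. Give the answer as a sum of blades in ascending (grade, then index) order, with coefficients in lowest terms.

Distribute over the terms of R1 (each basis-blade product reordered to ascending indices, repeated generators contracted through their squares):
(-7/6*γ1) R2 = 875/216*γ1 + 385/216*γ2 - 49/216*γ3 + 203/54*γ123
(3/5*γ2) R2 = 11/12*γ1 - 25/12*γ2 + 29/15*γ3 + 7/60*γ123
(γ3) R2 = -7/36*γ1 - 29/9*γ2 - 125/36*γ3 + 55/36*γ123
Summing the partial products and collecting blades:
Answer: 1031/216*γ1 - 761/216*γ2 - 1907/1080*γ3 + 1459/270*γ123


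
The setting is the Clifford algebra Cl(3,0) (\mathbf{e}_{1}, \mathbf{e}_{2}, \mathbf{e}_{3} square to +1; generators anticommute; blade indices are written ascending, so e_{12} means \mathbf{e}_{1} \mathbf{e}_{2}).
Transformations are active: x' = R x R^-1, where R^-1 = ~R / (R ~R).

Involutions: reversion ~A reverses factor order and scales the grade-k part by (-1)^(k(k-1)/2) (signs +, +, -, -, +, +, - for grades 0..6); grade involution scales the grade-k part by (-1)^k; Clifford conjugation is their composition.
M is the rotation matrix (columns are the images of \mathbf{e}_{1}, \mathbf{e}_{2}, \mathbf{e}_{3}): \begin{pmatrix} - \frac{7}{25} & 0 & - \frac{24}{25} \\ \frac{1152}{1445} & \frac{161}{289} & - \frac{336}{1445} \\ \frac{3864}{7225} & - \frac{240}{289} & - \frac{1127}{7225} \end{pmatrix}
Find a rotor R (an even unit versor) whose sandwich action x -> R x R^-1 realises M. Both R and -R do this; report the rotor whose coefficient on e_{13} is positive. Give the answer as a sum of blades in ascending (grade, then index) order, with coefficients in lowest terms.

Method: write R = a + b12*e_{12} + b13*e_{13} + b23*e_{23} with a^2 + b12^2 + b13^2 + b23^2 = 1 (so R^-1 = ~R). Expanding the columns R e_j ~R gives tr M = 4a^2 - 1 and, from the antisymmetric part, M21 - M12 = -4a*b12, M13 - M31 = 4a*b13, M32 - M23 = -4a*b23.
Here tr M = \frac{35}{289}, so a^2 = (1 + tr M)/4 = \frac{81}{289} and a = ±\frac{9}{17}. Taking a = \frac{9}{17}: M21 - M12 = \frac{1152}{1445}, M13 - M31 = -\frac{432}{289}, M32 - M23 = -\frac{864}{1445}, giving b12 = -\frac{32}{85}, b13 = -\frac{12}{17}, b23 = \frac{24}{85}, i.e. R = \frac{9}{17} - \frac{32}{85} e_{12} - \frac{12}{17} e_{13} + \frac{24}{85} e_{23}.
Its e_{13} coefficient is negative, so report the other preimage -R.
Answer: -\frac{9}{17} + \frac{32}{85} e_{12} + \frac{12}{17} e_{13} - \frac{24}{85} e_{23}. Why the constraint matters: R and -R act identically through the sandwich — M has trace \frac{35}{289} either way — so only the sign condition on e_{13} picks one of the two preimages.
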